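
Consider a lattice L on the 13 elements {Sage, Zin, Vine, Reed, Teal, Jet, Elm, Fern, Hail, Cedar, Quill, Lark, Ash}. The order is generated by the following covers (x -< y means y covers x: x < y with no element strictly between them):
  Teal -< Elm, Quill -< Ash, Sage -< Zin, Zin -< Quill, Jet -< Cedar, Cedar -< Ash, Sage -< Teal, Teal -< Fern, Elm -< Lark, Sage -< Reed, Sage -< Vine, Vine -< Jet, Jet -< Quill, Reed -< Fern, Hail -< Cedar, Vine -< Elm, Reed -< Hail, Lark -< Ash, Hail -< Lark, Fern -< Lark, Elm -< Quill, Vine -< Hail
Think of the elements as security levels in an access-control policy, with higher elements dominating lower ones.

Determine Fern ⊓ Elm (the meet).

Teal

Common lower bounds of {Fern, Elm}: Sage, Teal.
The greatest among these is Teal.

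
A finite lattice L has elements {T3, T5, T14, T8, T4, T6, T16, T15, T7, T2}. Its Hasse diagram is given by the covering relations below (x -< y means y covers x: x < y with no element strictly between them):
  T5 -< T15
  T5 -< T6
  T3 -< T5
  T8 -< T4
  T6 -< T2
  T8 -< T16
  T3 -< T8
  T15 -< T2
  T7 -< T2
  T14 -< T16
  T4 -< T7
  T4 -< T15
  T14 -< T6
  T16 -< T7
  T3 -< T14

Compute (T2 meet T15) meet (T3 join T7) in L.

T2 ∧ T15 = T15
T3 ∨ T7 = T7
T15 ∧ T7 = T4

T4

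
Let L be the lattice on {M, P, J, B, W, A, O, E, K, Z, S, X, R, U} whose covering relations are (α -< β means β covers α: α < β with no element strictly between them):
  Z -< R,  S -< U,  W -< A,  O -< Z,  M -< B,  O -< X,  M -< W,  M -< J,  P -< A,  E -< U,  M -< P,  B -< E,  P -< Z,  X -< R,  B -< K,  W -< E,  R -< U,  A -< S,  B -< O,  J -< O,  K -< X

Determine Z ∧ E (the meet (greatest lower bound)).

B

Common lower bounds of {Z, E}: B, M.
The greatest among these is B.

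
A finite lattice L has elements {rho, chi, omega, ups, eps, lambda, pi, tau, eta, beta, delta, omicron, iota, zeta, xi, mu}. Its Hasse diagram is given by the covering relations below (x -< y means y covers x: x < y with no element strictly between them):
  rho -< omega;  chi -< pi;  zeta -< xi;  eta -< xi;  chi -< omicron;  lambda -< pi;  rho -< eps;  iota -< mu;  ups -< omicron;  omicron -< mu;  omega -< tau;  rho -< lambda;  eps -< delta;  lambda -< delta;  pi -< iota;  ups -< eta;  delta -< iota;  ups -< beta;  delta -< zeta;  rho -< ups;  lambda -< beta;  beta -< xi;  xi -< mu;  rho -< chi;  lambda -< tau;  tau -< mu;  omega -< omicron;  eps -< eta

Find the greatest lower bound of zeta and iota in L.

delta

Common lower bounds of {zeta, iota}: delta, eps, lambda, rho.
The greatest among these is delta.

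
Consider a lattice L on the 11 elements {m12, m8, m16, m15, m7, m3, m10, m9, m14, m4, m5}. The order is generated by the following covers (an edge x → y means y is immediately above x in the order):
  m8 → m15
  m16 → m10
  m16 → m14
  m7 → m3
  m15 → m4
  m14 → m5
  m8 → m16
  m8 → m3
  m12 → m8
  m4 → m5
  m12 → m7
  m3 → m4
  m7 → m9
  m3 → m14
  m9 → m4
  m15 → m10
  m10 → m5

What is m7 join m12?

m7

Common upper bounds of {m7, m12}: m14, m3, m4, m5, m7, m9.
The least among these is m7.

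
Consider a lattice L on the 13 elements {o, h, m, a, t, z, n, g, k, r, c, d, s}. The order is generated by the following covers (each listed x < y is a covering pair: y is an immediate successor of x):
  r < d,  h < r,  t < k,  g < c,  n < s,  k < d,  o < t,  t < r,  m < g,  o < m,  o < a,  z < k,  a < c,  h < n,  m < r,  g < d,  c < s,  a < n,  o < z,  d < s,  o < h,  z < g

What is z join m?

g

Common upper bounds of {z, m}: c, d, g, s.
The least among these is g.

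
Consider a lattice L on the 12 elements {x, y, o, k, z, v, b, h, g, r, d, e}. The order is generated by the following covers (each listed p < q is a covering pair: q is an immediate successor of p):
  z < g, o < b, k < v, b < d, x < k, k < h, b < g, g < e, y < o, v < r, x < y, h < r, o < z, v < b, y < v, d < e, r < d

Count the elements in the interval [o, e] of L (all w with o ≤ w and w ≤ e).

The interval [o, e] = {b, d, e, g, o, z}, which has 6 elements.

6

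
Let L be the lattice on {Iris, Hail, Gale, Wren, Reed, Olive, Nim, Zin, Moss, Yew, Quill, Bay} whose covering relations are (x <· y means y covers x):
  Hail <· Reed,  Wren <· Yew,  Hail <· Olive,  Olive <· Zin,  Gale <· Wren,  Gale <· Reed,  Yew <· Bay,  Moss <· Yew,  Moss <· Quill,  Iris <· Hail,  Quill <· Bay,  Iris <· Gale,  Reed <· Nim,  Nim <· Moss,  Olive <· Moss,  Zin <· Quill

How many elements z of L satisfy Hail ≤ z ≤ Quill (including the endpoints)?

The interval [Hail, Quill] = {Hail, Moss, Nim, Olive, Quill, Reed, Zin}, which has 7 elements.

7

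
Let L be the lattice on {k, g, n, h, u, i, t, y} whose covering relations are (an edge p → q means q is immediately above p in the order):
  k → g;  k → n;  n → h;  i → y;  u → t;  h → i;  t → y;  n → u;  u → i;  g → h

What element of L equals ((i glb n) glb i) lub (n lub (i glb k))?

i ∧ n = n
n ∧ i = n
i ∧ k = k
n ∨ k = n
n ∨ n = n

n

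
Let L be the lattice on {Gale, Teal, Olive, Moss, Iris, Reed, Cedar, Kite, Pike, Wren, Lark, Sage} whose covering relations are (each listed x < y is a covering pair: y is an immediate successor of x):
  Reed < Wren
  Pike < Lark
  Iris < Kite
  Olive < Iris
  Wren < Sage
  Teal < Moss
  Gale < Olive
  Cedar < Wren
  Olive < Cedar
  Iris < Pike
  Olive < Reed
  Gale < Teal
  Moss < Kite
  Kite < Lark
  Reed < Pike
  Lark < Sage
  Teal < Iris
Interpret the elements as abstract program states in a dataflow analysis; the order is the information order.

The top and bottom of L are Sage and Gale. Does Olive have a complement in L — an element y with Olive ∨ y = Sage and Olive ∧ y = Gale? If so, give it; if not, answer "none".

none

For every candidate y, either Olive ∨ y ≠ Sage or Olive ∧ y ≠ Gale; no complement exists.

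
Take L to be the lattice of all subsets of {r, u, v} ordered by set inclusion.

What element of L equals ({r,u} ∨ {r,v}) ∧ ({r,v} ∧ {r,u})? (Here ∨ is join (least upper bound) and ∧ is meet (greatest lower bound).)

{r,u} ∨ {r,v} = {r,u,v}
{r,v} ∧ {r,u} = {r}
{r,u,v} ∧ {r} = {r}

{r}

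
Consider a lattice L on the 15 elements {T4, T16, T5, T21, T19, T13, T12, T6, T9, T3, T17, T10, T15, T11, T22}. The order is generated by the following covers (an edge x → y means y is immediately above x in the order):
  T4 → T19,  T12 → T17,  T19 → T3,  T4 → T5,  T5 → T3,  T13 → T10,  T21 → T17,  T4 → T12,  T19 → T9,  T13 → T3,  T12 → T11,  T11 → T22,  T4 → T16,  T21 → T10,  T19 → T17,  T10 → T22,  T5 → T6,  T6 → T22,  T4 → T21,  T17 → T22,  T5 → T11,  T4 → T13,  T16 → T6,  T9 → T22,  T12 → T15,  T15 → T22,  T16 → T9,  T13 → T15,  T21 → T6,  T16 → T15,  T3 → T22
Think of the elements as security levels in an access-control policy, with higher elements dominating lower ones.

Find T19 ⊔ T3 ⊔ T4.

T3

Common upper bounds of {T19, T3, T4}: T22, T3.
The least among these is T3.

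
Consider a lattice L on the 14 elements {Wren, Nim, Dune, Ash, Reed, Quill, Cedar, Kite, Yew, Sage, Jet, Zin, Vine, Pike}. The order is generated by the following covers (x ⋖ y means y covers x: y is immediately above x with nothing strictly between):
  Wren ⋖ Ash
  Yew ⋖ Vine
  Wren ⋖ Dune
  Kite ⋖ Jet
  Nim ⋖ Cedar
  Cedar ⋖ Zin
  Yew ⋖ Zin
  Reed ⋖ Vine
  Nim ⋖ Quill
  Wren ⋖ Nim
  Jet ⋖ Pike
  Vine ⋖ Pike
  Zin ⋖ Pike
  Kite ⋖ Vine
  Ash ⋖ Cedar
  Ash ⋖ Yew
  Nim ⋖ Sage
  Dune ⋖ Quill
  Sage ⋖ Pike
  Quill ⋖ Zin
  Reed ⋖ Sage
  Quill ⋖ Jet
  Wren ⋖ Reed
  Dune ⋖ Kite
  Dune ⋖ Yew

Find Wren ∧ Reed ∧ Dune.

Wren

Common lower bounds of {Wren, Reed, Dune}: Wren.
The greatest among these is Wren.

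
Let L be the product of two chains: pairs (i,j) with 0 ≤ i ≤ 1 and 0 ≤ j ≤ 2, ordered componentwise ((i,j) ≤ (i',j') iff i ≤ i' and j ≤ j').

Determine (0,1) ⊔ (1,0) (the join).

(1,1)

In a product of chains, the join is componentwise max, giving (1,1).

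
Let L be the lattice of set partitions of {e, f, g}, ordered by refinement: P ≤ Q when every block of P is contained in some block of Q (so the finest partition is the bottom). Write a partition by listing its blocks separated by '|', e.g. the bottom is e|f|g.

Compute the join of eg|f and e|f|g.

eg|f

The join of eg|f and e|f|g merges any blocks that overlap across the partitions, giving eg|f.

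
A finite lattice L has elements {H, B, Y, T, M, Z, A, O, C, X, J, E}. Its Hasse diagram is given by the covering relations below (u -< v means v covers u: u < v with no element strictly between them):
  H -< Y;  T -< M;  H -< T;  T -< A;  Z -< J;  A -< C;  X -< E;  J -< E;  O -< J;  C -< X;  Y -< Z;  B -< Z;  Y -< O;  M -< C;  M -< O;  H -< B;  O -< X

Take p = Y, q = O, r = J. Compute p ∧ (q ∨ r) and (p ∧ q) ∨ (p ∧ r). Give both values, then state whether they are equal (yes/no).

q ∨ r = J, so p ∧ (q ∨ r) = Y ∧ J = Y.
p ∧ q = Y and p ∧ r = Y, so (p ∧ q) ∨ (p ∧ r) = Y ∨ Y = Y.
Equal: yes.

Y; Y; yes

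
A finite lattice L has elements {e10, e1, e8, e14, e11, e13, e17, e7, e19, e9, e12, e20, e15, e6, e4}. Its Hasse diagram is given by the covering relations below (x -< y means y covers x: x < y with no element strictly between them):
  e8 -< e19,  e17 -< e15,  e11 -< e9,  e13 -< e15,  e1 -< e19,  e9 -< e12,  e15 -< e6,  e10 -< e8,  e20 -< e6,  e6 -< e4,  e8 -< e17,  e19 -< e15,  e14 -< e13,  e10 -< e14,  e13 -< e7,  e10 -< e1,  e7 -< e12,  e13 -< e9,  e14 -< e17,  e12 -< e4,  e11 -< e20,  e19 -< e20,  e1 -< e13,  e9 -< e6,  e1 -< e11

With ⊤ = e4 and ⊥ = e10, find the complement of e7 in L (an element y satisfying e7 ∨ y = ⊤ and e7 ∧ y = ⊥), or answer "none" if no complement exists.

Need y with e7 ∨ y = e4 and e7 ∧ y = e10.
Checking each element gives: e8.

e8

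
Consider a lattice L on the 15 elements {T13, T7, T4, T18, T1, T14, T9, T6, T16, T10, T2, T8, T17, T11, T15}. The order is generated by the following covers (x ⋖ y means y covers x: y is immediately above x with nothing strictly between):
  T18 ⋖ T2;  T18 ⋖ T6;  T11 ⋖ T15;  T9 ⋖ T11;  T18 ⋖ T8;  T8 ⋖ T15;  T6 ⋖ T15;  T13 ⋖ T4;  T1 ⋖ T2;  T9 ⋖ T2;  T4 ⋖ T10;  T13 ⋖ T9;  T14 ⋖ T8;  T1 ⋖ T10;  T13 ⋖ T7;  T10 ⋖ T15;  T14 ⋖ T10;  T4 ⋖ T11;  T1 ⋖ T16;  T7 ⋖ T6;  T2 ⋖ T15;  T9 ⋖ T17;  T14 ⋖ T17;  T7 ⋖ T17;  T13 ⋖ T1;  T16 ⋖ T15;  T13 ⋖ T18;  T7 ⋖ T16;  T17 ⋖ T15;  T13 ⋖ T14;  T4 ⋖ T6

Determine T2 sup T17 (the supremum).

T15

Common upper bounds of {T2, T17}: T15.
The least among these is T15.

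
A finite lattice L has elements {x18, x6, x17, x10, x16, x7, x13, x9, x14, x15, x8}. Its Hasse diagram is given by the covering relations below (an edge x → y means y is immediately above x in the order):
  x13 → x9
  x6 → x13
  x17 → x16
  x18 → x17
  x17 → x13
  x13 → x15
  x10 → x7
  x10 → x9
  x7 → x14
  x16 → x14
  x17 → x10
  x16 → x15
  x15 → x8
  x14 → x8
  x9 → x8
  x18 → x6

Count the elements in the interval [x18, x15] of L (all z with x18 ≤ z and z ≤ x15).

6

The interval [x18, x15] = {x13, x15, x16, x17, x18, x6}, which has 6 elements.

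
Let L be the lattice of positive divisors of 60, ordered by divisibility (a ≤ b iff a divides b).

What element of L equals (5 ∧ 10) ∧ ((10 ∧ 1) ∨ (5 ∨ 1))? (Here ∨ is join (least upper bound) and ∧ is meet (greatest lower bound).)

5 ∧ 10 = 5
10 ∧ 1 = 1
5 ∨ 1 = 5
1 ∨ 5 = 5
5 ∧ 5 = 5

5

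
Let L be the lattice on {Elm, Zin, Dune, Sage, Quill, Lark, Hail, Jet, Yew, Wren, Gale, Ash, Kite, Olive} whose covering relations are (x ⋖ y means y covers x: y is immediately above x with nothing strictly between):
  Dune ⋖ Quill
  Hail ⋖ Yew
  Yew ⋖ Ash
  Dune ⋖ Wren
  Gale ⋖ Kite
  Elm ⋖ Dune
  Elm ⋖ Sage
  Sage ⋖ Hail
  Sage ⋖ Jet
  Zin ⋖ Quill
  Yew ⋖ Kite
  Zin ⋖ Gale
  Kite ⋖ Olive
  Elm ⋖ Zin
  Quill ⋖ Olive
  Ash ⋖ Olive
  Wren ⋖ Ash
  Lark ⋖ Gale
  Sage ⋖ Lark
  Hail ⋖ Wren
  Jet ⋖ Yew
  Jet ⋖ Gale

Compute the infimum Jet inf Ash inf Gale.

Jet

Common lower bounds of {Jet, Ash, Gale}: Elm, Jet, Sage.
The greatest among these is Jet.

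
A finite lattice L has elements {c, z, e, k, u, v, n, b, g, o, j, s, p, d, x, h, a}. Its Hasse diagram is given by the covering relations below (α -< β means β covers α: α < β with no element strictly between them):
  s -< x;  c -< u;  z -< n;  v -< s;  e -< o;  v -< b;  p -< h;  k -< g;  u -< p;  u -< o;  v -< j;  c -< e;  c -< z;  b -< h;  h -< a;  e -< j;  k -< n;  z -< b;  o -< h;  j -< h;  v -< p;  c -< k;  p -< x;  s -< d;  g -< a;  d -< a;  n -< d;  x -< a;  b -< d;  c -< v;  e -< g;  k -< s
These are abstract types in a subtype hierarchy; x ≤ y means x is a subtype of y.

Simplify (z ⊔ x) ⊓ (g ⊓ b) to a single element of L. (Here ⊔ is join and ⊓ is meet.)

c

z ∨ x = a
g ∧ b = c
a ∧ c = c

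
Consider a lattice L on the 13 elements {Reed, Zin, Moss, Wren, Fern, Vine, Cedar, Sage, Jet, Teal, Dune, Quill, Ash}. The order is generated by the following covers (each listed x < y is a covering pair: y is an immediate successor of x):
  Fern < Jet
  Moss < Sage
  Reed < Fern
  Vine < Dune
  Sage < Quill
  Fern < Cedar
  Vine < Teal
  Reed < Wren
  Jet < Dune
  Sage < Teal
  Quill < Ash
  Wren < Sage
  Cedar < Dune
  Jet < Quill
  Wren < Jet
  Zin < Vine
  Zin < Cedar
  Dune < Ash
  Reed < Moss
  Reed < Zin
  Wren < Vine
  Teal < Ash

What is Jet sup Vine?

Dune

Common upper bounds of {Jet, Vine}: Ash, Dune.
The least among these is Dune.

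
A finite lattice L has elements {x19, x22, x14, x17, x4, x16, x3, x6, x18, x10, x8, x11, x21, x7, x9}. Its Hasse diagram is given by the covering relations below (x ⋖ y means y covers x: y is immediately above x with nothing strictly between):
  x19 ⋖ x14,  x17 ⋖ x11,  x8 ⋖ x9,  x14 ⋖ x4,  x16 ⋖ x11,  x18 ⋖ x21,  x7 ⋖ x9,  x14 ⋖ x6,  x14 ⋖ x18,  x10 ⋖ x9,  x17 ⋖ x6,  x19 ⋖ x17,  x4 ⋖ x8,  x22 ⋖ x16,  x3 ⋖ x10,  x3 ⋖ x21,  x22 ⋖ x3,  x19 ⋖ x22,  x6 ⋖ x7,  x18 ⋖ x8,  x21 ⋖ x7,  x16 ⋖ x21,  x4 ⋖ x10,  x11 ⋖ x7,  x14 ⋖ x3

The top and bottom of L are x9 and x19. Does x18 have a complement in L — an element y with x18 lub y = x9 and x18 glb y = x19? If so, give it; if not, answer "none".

none

For every candidate y, either x18 ∨ y ≠ x9 or x18 ∧ y ≠ x19; no complement exists.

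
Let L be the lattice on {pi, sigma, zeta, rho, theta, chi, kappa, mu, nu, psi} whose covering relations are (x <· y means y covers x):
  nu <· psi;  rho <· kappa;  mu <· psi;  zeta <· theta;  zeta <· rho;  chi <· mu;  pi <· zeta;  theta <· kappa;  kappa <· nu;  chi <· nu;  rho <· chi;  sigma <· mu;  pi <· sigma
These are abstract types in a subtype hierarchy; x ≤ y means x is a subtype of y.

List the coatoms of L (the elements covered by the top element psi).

The coatoms are exactly the elements covered by psi: mu, nu.

mu, nu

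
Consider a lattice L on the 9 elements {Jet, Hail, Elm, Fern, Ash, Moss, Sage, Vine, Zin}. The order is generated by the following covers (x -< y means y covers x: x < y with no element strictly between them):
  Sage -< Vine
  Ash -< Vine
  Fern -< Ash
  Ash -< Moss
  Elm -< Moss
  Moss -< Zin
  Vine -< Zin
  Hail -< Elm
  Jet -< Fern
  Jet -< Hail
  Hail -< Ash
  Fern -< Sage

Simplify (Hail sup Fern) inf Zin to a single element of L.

Hail ∨ Fern = Ash
Ash ∧ Zin = Ash

Ash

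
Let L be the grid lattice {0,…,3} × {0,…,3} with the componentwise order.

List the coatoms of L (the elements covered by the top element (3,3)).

The coatoms are exactly the elements covered by (3,3): (2,3), (3,2).

(2,3), (3,2)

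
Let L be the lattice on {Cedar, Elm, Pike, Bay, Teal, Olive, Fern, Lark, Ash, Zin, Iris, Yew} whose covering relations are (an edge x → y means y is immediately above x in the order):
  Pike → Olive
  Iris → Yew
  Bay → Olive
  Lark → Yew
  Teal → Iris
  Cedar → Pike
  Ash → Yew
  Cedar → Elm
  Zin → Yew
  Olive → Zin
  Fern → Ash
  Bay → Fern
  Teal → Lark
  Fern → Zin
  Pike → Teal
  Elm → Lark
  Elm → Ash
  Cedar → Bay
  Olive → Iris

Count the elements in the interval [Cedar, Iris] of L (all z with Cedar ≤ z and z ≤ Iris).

The interval [Cedar, Iris] = {Bay, Cedar, Iris, Olive, Pike, Teal}, which has 6 elements.

6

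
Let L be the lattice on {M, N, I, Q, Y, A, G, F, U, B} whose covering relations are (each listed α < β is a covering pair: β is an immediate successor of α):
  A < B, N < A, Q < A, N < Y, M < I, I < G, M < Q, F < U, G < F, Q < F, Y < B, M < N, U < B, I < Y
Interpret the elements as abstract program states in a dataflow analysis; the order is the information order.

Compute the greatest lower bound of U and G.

Common lower bounds of {U, G}: G, I, M.
The greatest among these is G.

G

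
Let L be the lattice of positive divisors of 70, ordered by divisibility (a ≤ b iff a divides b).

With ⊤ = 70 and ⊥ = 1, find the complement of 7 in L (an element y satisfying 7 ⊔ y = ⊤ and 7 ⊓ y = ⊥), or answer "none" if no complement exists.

10

Need y with 7 ∨ y = 70 and 7 ∧ y = 1.
Checking each element gives: 10.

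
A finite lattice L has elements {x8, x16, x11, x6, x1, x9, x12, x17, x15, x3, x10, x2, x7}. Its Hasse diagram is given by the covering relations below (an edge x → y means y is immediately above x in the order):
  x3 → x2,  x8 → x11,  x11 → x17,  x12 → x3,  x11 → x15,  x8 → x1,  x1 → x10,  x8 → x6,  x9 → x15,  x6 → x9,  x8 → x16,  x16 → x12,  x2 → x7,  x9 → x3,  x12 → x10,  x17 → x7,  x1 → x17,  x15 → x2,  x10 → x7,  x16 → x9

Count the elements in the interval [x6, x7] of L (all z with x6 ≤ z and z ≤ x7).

The interval [x6, x7] = {x15, x2, x3, x6, x7, x9}, which has 6 elements.

6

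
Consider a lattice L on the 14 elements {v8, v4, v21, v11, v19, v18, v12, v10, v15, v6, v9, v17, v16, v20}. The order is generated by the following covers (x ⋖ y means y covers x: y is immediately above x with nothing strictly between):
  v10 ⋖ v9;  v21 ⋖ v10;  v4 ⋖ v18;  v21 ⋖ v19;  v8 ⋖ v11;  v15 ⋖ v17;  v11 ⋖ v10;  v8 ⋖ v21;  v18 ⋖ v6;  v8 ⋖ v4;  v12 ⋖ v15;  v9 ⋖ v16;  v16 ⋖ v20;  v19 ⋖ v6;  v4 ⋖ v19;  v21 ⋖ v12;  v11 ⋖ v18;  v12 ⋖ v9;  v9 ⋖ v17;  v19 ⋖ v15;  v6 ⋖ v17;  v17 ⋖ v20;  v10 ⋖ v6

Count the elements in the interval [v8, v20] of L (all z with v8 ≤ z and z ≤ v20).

14

The interval [v8, v20] = {v10, v11, v12, v15, v16, v17, v18, v19, v20, v21, v4, v6, v8, v9}, which has 14 elements.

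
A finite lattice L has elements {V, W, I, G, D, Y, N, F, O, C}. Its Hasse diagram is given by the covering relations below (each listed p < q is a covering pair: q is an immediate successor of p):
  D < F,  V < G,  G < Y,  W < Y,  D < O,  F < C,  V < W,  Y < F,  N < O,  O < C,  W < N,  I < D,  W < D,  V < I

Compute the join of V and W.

W

Common upper bounds of {V, W}: C, D, F, N, O, W, Y.
The least among these is W.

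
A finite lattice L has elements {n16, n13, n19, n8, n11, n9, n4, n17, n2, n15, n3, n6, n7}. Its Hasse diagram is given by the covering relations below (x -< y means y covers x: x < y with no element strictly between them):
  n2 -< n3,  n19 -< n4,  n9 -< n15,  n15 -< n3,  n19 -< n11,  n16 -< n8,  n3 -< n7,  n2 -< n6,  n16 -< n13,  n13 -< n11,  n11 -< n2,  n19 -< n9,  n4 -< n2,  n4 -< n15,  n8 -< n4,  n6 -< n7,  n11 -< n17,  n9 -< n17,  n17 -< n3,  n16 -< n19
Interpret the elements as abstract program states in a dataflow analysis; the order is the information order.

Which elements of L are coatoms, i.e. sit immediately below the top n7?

n3, n6

The coatoms are exactly the elements covered by n7: n3, n6.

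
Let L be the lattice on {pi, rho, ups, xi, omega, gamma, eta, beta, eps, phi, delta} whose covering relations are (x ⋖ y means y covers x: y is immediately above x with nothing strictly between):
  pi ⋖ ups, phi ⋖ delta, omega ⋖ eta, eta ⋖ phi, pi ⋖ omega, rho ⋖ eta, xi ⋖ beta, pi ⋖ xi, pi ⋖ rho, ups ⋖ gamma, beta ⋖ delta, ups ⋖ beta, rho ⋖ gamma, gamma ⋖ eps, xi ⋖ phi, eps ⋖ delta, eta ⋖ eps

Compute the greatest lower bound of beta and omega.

Common lower bounds of {beta, omega}: pi.
The greatest among these is pi.

pi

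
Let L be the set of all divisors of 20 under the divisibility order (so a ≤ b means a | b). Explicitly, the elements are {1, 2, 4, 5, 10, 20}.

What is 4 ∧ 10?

In the divisibility order, the meet is the greatest common divisor: gcd(4, 10) = 2.

2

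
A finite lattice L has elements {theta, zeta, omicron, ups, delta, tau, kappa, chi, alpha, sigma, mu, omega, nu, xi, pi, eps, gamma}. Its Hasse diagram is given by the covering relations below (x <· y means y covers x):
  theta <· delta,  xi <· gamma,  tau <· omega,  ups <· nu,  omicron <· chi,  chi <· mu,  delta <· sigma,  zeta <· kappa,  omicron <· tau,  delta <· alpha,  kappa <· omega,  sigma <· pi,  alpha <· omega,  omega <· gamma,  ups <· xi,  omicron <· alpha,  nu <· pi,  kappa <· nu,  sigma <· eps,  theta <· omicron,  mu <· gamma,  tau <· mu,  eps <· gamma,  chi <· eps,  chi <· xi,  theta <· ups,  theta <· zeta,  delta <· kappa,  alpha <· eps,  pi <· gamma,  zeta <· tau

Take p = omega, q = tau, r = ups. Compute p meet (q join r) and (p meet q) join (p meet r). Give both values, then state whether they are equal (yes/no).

q join r = gamma, so p meet (q join r) = omega meet gamma = omega.
p meet q = tau and p meet r = theta, so (p meet q) join (p meet r) = tau join theta = tau.
Equal: no.

omega; tau; no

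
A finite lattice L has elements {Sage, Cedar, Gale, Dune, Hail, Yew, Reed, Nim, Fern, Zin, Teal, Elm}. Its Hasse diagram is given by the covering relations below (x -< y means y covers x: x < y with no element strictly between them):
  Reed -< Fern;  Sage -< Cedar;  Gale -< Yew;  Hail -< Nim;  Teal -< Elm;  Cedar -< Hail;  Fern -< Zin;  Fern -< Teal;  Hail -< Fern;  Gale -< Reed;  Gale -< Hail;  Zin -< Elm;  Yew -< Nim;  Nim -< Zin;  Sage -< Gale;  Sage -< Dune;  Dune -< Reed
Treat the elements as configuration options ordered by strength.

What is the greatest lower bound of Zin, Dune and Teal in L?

Dune

Common lower bounds of {Zin, Dune, Teal}: Dune, Sage.
The greatest among these is Dune.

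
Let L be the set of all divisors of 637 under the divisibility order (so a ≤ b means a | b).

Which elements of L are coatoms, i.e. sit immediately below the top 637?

The coatoms are exactly the elements covered by 637: 49, 91.

49, 91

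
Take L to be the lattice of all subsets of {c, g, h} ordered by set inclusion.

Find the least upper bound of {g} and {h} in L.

{g,h}

Common upper bounds of {{g}, {h}}: {c,g,h}, {g,h}.
The least among these is {g,h}.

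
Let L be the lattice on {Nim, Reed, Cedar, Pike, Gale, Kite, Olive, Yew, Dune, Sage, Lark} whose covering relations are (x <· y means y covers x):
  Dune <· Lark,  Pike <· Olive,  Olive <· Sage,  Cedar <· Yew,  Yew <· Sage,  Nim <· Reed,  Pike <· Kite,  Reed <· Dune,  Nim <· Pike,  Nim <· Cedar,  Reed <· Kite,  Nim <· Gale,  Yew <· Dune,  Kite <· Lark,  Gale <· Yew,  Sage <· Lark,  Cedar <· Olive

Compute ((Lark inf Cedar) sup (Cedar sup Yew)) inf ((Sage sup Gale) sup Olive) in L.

Lark ∧ Cedar = Cedar
Cedar ∨ Yew = Yew
Cedar ∨ Yew = Yew
Sage ∨ Gale = Sage
Sage ∨ Olive = Sage
Yew ∧ Sage = Yew

Yew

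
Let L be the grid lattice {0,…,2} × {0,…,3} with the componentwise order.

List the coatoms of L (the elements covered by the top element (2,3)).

(1,3), (2,2)

The coatoms are exactly the elements covered by (2,3): (1,3), (2,2).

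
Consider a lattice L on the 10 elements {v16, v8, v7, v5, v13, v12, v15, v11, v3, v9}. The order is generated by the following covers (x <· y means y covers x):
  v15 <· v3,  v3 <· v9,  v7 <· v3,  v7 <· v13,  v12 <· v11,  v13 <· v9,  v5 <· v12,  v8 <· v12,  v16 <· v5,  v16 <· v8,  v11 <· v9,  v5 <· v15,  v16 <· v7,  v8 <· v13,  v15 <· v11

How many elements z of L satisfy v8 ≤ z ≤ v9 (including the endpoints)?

5

The interval [v8, v9] = {v11, v12, v13, v8, v9}, which has 5 elements.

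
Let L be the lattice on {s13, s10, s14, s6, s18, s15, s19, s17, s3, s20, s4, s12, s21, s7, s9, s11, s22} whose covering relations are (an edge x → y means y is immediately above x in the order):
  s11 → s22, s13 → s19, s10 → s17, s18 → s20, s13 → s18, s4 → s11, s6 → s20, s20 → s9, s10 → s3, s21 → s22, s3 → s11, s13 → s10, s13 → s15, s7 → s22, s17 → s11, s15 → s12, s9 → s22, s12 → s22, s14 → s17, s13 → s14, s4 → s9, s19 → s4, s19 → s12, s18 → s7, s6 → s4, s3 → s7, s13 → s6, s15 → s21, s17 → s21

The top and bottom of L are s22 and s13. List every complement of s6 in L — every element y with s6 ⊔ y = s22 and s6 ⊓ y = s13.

Need y with s6 ∨ y = s22 and s6 ∧ y = s13.
Checking each element gives: s12, s15, s21, s7.

s12, s15, s21, s7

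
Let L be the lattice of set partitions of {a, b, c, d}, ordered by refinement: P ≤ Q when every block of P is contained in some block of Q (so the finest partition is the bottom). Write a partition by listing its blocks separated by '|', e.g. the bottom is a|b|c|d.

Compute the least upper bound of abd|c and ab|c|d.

Common upper bounds of {abd|c, ab|c|d}: abcd, abd|c.
The least among these is abd|c.

abd|c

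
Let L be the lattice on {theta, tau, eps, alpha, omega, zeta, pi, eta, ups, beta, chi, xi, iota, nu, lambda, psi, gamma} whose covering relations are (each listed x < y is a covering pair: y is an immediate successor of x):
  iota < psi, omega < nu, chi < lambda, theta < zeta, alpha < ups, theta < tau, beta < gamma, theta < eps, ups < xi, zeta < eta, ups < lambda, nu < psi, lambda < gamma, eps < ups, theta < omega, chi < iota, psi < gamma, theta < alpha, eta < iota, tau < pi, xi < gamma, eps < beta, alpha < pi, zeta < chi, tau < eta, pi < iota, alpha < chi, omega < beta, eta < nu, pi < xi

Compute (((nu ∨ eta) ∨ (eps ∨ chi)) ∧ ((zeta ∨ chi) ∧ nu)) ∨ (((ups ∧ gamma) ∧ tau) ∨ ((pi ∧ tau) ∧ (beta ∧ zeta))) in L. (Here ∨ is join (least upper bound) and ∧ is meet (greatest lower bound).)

zeta

nu ∨ eta = nu
eps ∨ chi = lambda
nu ∨ lambda = gamma
zeta ∨ chi = chi
chi ∧ nu = zeta
gamma ∧ zeta = zeta
ups ∧ gamma = ups
ups ∧ tau = theta
pi ∧ tau = tau
beta ∧ zeta = theta
tau ∧ theta = theta
theta ∨ theta = theta
zeta ∨ theta = zeta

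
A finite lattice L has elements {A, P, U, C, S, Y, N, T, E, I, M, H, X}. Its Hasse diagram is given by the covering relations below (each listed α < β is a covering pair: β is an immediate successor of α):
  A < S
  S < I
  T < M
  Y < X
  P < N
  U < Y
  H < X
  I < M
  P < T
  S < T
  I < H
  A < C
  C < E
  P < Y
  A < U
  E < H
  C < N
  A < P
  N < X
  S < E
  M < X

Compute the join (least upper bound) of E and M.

X

Common upper bounds of {E, M}: X.
The least among these is X.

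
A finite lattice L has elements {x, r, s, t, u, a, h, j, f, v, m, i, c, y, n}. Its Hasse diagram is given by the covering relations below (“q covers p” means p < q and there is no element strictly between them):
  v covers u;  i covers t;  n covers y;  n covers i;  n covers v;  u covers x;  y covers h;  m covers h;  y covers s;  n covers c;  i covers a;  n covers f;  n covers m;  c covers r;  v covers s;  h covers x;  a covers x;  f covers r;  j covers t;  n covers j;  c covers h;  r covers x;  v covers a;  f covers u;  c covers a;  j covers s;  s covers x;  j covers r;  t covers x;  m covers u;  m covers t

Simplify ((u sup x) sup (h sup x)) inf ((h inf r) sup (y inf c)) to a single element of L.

u ∨ x = u
h ∨ x = h
u ∨ h = m
h ∧ r = x
y ∧ c = h
x ∨ h = h
m ∧ h = h

h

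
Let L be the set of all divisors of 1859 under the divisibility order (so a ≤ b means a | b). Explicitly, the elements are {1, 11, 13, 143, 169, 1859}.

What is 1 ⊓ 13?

1

Common lower bounds of {1, 13}: 1.
The greatest among these is 1.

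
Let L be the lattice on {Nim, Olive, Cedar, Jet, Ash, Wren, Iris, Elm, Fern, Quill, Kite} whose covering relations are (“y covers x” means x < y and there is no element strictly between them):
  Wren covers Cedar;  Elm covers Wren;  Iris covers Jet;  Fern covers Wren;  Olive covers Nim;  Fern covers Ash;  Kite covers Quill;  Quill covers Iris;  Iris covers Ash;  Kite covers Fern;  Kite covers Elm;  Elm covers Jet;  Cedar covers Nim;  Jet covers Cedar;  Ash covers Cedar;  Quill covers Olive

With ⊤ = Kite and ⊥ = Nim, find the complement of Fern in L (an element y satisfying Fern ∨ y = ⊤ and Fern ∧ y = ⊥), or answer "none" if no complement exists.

Need y with Fern ∨ y = Kite and Fern ∧ y = Nim.
Checking each element gives: Olive.

Olive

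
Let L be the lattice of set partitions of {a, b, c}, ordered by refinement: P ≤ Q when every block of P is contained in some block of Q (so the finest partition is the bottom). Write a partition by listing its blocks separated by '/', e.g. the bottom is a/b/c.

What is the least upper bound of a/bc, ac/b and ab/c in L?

abc

Common upper bounds of {a/bc, ac/b, ab/c}: abc.
The least among these is abc.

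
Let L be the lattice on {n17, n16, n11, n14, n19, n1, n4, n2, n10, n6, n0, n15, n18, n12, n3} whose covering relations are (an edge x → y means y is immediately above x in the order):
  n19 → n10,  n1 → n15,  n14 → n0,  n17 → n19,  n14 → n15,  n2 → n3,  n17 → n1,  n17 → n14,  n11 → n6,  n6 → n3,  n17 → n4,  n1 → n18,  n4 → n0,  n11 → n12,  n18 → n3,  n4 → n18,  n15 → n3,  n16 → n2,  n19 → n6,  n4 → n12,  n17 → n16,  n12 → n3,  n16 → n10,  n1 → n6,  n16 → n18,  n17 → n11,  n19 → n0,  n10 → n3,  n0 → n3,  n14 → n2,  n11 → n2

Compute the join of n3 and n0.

Common upper bounds of {n3, n0}: n3.
The least among these is n3.

n3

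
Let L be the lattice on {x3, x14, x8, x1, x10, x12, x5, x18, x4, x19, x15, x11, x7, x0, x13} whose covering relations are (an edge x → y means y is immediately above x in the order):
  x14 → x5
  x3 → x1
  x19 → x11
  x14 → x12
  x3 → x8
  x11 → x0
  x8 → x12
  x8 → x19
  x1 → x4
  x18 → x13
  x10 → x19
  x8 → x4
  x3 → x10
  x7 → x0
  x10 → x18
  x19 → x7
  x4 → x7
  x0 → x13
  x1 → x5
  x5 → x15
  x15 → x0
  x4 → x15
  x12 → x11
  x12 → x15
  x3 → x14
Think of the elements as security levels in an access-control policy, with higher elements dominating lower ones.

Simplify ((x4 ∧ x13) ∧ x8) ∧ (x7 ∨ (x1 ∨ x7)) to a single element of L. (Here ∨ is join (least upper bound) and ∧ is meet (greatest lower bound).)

x8

x4 ∧ x13 = x4
x4 ∧ x8 = x8
x1 ∨ x7 = x7
x7 ∨ x7 = x7
x8 ∧ x7 = x8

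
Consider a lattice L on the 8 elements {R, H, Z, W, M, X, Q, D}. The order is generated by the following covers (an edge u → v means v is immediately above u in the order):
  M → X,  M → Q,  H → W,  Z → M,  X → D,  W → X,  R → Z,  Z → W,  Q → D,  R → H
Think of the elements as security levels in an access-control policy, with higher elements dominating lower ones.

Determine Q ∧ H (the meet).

R

Common lower bounds of {Q, H}: R.
The greatest among these is R.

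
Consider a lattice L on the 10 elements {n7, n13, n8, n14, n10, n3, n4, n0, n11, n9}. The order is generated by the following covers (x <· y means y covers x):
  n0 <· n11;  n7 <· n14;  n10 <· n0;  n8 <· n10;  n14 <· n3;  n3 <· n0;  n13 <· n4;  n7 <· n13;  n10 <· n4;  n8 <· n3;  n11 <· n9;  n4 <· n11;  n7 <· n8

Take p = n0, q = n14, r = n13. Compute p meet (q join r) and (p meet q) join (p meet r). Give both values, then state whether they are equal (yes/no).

n0; n14; no

q join r = n11, so p meet (q join r) = n0 meet n11 = n0.
p meet q = n14 and p meet r = n7, so (p meet q) join (p meet r) = n14 join n7 = n14.
Equal: no.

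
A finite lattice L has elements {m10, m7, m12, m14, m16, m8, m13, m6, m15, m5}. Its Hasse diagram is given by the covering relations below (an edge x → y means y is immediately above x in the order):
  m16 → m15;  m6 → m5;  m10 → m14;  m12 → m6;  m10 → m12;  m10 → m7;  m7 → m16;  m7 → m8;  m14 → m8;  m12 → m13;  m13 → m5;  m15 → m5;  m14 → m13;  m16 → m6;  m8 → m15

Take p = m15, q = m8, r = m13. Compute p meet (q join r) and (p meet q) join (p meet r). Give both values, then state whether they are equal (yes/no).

q join r = m5, so p meet (q join r) = m15 meet m5 = m15.
p meet q = m8 and p meet r = m14, so (p meet q) join (p meet r) = m8 join m14 = m8.
Equal: no.

m15; m8; no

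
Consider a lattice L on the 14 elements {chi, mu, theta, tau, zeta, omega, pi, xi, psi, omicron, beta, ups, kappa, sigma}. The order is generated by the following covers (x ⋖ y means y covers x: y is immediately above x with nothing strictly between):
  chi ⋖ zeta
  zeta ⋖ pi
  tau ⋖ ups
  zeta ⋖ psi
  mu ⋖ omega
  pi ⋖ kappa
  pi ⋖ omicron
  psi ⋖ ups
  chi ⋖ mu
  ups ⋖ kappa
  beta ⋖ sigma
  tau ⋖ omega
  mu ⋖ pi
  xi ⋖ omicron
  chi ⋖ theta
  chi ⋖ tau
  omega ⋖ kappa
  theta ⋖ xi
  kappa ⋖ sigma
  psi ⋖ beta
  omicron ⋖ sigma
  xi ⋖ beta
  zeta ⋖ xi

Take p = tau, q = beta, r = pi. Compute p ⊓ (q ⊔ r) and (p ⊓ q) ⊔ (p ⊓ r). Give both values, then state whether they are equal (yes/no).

q ⊔ r = sigma, so p ⊓ (q ⊔ r) = tau ⊓ sigma = tau.
p ⊓ q = chi and p ⊓ r = chi, so (p ⊓ q) ⊔ (p ⊓ r) = chi ⊔ chi = chi.
Equal: no.

tau; chi; no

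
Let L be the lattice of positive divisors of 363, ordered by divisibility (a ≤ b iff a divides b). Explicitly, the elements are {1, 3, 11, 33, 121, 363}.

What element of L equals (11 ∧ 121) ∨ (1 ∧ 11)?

11 ∧ 121 = 11
1 ∧ 11 = 1
11 ∨ 1 = 11

11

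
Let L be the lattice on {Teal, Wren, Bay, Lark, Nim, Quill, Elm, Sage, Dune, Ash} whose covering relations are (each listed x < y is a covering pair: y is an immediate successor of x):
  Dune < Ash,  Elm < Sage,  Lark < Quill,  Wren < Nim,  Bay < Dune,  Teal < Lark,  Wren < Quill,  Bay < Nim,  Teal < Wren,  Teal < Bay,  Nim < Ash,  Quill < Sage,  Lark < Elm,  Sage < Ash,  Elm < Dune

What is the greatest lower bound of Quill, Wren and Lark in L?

Common lower bounds of {Quill, Wren, Lark}: Teal.
The greatest among these is Teal.

Teal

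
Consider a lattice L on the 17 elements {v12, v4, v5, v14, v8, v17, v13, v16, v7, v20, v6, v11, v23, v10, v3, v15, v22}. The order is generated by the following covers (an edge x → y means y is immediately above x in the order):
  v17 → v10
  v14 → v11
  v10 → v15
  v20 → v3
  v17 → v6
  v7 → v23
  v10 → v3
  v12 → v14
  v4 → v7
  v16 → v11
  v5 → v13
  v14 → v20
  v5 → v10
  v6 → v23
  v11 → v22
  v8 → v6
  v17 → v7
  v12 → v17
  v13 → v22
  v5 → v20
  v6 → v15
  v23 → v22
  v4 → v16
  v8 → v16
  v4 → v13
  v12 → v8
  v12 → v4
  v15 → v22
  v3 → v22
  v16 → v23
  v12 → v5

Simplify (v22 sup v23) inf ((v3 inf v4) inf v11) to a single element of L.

v12

v22 ∨ v23 = v22
v3 ∧ v4 = v12
v12 ∧ v11 = v12
v22 ∧ v12 = v12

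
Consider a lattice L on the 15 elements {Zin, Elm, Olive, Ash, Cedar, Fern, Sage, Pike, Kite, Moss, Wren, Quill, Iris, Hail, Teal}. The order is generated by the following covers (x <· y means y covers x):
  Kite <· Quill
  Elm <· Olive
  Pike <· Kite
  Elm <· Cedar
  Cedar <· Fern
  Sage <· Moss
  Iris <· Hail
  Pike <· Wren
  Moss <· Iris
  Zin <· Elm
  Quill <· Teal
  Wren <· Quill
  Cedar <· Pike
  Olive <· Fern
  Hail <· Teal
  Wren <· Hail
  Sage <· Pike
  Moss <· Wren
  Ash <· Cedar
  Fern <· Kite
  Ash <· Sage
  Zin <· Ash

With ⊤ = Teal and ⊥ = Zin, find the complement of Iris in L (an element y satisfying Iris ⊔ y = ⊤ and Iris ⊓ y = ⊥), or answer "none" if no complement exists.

Olive

Need y with Iris ∨ y = Teal and Iris ∧ y = Zin.
Checking each element gives: Olive.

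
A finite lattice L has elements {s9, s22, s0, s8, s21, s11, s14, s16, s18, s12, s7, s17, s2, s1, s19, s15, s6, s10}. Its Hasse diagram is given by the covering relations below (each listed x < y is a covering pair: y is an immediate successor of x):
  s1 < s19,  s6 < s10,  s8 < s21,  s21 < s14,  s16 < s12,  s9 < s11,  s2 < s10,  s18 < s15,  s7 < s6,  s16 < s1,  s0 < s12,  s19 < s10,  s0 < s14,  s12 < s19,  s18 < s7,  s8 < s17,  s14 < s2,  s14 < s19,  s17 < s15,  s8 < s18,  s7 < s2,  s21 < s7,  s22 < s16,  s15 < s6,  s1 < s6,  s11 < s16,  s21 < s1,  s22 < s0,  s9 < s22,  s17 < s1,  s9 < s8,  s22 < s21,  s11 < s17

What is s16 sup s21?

Common upper bounds of {s16, s21}: s1, s10, s19, s6.
The least among these is s1.

s1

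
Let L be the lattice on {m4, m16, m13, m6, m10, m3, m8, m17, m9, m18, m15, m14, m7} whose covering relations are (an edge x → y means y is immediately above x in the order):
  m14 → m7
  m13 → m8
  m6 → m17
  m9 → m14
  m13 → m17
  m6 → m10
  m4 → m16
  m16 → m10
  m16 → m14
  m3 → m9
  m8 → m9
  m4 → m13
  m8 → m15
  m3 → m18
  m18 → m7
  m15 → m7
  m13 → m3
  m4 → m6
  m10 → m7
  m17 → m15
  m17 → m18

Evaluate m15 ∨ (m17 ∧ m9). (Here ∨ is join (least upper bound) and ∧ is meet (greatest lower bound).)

m15

m17 ∧ m9 = m13
m15 ∨ m13 = m15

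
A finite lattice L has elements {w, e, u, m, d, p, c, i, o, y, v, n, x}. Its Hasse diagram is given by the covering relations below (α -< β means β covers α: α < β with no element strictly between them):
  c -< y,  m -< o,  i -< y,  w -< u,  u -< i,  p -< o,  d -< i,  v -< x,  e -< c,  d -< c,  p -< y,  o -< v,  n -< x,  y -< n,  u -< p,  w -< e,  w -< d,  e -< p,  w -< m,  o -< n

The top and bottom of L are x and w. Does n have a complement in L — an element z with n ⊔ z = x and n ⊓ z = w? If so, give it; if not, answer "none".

none

For every candidate z, either n ∨ z ≠ x or n ∧ z ≠ w; no complement exists.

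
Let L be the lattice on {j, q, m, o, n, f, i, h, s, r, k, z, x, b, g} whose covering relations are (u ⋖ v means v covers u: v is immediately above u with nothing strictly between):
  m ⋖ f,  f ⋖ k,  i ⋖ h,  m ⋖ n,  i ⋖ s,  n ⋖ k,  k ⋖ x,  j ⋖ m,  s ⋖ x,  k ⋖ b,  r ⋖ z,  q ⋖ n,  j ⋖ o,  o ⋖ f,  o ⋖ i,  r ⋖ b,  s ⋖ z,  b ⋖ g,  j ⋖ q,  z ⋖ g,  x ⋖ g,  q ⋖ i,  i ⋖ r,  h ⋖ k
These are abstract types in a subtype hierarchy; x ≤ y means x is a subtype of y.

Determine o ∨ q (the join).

Common upper bounds of {o, q}: b, g, h, i, k, r, s, x, z.
The least among these is i.

i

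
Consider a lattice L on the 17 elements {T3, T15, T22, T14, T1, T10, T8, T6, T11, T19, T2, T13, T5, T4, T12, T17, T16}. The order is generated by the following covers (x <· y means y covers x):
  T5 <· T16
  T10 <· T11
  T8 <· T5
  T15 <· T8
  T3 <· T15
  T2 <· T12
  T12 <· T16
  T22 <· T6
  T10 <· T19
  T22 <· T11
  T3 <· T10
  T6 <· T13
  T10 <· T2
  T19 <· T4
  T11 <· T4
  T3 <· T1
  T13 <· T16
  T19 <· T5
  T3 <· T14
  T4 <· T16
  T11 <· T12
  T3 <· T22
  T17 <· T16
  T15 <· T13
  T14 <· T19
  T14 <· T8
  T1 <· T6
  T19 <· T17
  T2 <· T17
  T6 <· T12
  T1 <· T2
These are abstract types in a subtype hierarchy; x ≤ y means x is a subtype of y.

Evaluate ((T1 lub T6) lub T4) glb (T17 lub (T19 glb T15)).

T17

T1 ∨ T6 = T6
T6 ∨ T4 = T16
T19 ∧ T15 = T3
T17 ∨ T3 = T17
T16 ∧ T17 = T17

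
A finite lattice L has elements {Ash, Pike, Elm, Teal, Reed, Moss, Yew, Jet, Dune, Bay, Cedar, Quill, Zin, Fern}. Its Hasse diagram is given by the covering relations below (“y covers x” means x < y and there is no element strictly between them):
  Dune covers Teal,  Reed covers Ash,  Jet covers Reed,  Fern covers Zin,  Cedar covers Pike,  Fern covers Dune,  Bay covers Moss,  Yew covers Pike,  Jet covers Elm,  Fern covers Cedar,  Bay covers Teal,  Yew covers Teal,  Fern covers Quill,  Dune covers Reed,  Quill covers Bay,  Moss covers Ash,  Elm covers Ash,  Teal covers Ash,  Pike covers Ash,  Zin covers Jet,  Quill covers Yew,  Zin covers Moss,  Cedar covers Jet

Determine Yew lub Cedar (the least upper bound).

Fern

Common upper bounds of {Yew, Cedar}: Fern.
The least among these is Fern.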